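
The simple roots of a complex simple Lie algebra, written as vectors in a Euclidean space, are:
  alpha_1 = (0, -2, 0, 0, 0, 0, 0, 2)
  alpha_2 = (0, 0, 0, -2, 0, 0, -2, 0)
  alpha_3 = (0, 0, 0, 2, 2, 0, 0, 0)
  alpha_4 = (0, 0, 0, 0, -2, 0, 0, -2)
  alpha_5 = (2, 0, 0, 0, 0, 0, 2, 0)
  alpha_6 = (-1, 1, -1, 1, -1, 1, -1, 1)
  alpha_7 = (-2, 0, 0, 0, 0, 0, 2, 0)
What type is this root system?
E_7

Compute the Cartan integers a_ij = 2(alpha_i, alpha_j)/(alpha_j, alpha_j); the resulting 7x7 Cartan matrix is
[[2, 0, 0, -1, 0, 0, 0], [0, 2, -1, 0, -1, 0, -1], [0, -1, 2, -1, 0, 0, 0], [-1, 0, -1, 2, 0, 0, 0], [0, -1, 0, 0, 2, -1, 0], [0, 0, 0, 0, -1, 2, 0], [0, -1, 0, 0, 0, 0, 2]].
All simple roots have the same length, so the diagram is simply laced. The associated Dynkin diagram is a chain of 6 nodes with one extra node attached to the third node from one end (E_7), so the type is E_7.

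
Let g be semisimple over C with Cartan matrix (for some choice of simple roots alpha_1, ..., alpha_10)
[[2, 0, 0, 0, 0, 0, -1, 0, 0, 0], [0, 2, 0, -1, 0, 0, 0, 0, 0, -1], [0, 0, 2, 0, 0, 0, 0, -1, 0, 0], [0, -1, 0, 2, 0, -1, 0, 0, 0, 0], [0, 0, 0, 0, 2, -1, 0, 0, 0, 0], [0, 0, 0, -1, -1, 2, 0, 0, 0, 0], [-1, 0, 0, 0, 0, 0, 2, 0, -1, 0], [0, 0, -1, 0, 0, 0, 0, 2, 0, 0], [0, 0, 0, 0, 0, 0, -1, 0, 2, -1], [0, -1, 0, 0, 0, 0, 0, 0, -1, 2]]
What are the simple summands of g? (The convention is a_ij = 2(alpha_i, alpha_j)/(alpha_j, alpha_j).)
The diagram associated to this matrix has two connected components: the simple roots {alpha_3, alpha_8} form a chain of 2 nodes with single edges (A_2), and {alpha_1, alpha_2, alpha_4, alpha_5, alpha_6, alpha_7, alpha_9, alpha_10} form a chain of 8 nodes with single edges (A_8). A semisimple Lie algebra decomposes uniquely as the direct sum of simple ideals, one per connected component of its Dynkin diagram, so g ≅ A_2 ⊕ A_8 (dimension 8 + 80 = 88).

type A_2 ⊕ type A_8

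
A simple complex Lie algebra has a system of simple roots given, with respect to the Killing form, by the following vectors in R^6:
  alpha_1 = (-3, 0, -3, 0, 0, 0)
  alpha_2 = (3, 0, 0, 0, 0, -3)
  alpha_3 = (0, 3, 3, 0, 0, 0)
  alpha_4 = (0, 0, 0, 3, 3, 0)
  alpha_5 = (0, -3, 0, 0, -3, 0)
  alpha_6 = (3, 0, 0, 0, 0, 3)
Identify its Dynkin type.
D6

Compute the Cartan integers a_ij = 2(alpha_i, alpha_j)/(alpha_j, alpha_j); the resulting 6x6 Cartan matrix is
[[2, -1, -1, 0, 0, -1], [-1, 2, 0, 0, 0, 0], [-1, 0, 2, 0, -1, 0], [0, 0, 0, 2, -1, 0], [0, 0, -1, -1, 2, 0], [-1, 0, 0, 0, 0, 2]].
All simple roots have the same length, so the diagram is simply laced. The associated Dynkin diagram is a chain of 4 nodes with a fork of two nodes at one end (D_6), so the type is D_6 (the algebra so(12)).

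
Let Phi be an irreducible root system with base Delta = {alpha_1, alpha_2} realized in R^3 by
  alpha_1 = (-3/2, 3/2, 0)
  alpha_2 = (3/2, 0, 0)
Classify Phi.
B_2

Compute the Cartan integers a_ij = 2(alpha_i, alpha_j)/(alpha_j, alpha_j); the resulting 2x2 Cartan matrix is
[[2, -2], [-1, 2]].
The roots have two lengths (squared-length ratio 2:1); the short ones are alpha_{2}. The associated Dynkin diagram is a chain of 2 nodes with a double edge at one end; the terminal node there is the unique short simple root (B_2), so the type is B_2 (the algebra so(5)).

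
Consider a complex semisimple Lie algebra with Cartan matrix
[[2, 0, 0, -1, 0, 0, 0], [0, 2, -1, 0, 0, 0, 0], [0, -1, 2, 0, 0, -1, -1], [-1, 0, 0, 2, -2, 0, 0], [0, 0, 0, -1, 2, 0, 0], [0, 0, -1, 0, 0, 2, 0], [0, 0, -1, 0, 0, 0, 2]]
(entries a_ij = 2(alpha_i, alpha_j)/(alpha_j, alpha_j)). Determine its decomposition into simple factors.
The diagram associated to this matrix has two connected components: the simple roots {alpha_1, alpha_4, alpha_5} form a chain of 3 nodes with a double edge at one end; the terminal node there is the unique short simple root (B_3), and {alpha_2, alpha_3, alpha_6, alpha_7} form a chain of 2 nodes with a fork of two nodes at one end (D_4). A semisimple Lie algebra decomposes uniquely as the direct sum of simple ideals, one per connected component of its Dynkin diagram, so g ≅ B_3 ⊕ D_4 (dimension 21 + 28 = 49).

B_3 (so(7)) + D_4 (so(8))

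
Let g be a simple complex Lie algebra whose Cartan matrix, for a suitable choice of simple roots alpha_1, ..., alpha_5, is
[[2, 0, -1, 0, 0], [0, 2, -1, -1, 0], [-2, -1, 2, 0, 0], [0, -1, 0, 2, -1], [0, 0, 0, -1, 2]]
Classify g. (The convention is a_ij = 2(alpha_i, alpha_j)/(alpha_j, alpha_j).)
B_5

The matrix has rank 5 with 2's on the diagonal. Reading the off-diagonal entries as Dynkin edges (a single edge where a_ij = a_ji = -1; a double or triple edge where a_ij * a_ji = 2 or 3), the diagram is a chain of 5 nodes with a double edge at one end; the terminal node there is the unique short simple root (B_5). One simple-root ordering that puts it in standard form is (alpha_5, alpha_4, alpha_2, alpha_3, alpha_1). So the algebra is type B_5, i.e. so(11).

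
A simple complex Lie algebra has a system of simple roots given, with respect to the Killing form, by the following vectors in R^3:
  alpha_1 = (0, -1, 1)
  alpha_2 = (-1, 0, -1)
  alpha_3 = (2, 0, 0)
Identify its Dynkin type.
Compute the Cartan integers a_ij = 2(alpha_i, alpha_j)/(alpha_j, alpha_j); the resulting 3x3 Cartan matrix is
[[2, -1, 0], [-1, 2, -1], [0, -2, 2]].
The roots have two lengths (squared-length ratio 2:1); the short ones are alpha_{1,2}. The associated Dynkin diagram is a chain of 3 nodes with a double edge at one end; the terminal node there is the unique long simple root (C_3), so the type is C_3 (the algebra sp(6)).

C3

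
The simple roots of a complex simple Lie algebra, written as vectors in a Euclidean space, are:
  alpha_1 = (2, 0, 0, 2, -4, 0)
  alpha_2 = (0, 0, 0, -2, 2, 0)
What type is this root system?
type G_2

Compute the Cartan integers a_ij = 2(alpha_i, alpha_j)/(alpha_j, alpha_j); the resulting 2x2 Cartan matrix is
[[2, -3], [-1, 2]].
The roots have two lengths (squared-length ratio 3:1); the short ones are alpha_{2}. The associated Dynkin diagram is two nodes joined by a triple edge (G_2), so the type is G_2.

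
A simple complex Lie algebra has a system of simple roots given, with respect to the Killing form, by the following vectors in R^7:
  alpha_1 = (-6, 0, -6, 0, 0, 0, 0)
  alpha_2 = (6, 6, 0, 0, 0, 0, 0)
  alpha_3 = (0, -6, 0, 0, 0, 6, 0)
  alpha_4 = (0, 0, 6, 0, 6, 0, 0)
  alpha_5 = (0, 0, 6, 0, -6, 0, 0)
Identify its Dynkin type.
Compute the Cartan integers a_ij = 2(alpha_i, alpha_j)/(alpha_j, alpha_j); the resulting 5x5 Cartan matrix is
[[2, -1, 0, -1, -1], [-1, 2, -1, 0, 0], [0, -1, 2, 0, 0], [-1, 0, 0, 2, 0], [-1, 0, 0, 0, 2]].
All simple roots have the same length, so the diagram is simply laced. The associated Dynkin diagram is a chain of 3 nodes with a fork of two nodes at one end (D_5), so the type is D_5 (the algebra so(10)).

D5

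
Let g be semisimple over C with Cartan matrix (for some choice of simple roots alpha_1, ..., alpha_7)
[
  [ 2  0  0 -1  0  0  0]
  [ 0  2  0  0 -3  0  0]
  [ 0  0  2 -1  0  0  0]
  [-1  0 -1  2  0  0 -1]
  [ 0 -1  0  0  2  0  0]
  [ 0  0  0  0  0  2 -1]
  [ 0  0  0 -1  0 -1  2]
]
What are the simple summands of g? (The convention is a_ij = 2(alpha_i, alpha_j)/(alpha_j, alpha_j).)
D5 ⊕ G2

The diagram associated to this matrix has two connected components: the simple roots {alpha_1, alpha_3, alpha_4, alpha_6, alpha_7} form a chain of 3 nodes with a fork of two nodes at one end (D_5), and {alpha_2, alpha_5} form two nodes joined by a triple edge (G_2). A semisimple Lie algebra decomposes uniquely as the direct sum of simple ideals, one per connected component of its Dynkin diagram, so g ≅ D_5 ⊕ G_2 (dimension 45 + 14 = 59).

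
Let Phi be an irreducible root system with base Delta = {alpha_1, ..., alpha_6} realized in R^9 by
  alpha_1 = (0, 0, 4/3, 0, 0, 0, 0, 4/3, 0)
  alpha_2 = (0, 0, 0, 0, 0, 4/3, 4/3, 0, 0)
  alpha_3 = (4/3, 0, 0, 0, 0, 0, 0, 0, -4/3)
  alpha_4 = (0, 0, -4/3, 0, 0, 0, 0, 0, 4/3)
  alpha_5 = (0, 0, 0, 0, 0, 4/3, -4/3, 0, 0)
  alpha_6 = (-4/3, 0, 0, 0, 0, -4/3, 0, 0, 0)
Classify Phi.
Compute the Cartan integers a_ij = 2(alpha_i, alpha_j)/(alpha_j, alpha_j); the resulting 6x6 Cartan matrix is
[[2, 0, 0, -1, 0, 0], [0, 2, 0, 0, 0, -1], [0, 0, 2, -1, 0, -1], [-1, 0, -1, 2, 0, 0], [0, 0, 0, 0, 2, -1], [0, -1, -1, 0, -1, 2]].
All simple roots have the same length, so the diagram is simply laced. The associated Dynkin diagram is a chain of 4 nodes with a fork of two nodes at one end (D_6), so the type is D_6 (the algebra so(12)).

type D_6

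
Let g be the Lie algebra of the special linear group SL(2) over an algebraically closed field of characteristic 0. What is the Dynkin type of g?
A_1 (sl(2))

This is sl(2), which has dimension 2^2 - 1 = 3 and rank 2 - 1 = 1 (a Cartan subalgebra is the diagonal traceless matrices). In the classification of classical Lie algebras, the special linear algebra sl(n+1) has type A_n; here n = 1, so the Dynkin diagram is a chain of 1 nodes with single edges (A_1). Hence the type is A_1.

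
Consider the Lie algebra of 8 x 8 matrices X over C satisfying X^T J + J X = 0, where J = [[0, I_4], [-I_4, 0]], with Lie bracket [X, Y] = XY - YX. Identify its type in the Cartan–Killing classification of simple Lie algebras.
type C_4

This is sp(8), which has dimension 8(8+1)/2 = 36 and rank 8/2 = 4. In the classification of classical Lie algebras, the symplectic algebra sp(2n) has type C_n; here n = 4, so the Dynkin diagram is a chain of 4 nodes with a double edge at one end; the terminal node there is the unique long simple root (C_4). Hence the type is C_4.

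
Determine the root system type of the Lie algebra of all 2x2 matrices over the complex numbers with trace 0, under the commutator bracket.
This is sl(2), which has dimension 2^2 - 1 = 3 and rank 2 - 1 = 1 (a Cartan subalgebra is the diagonal traceless matrices). In the classification of classical Lie algebras, the special linear algebra sl(n+1) has type A_n; here n = 1, so the Dynkin diagram is a chain of 1 nodes with single edges (A_1). Hence the type is A_1.

A1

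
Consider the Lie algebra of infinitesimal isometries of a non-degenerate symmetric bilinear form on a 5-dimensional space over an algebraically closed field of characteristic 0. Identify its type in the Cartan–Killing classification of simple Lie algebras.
This is so(5) with 5 odd, which has dimension 5(5-1)/2 = 10 and rank (5-1)/2 = 2. In the classification of classical Lie algebras, the orthogonal algebra so(2n+1) in an odd number of variables has type B_n; here n = 2, so the Dynkin diagram is a chain of 2 nodes with a double edge at one end; the terminal node there is the unique short simple root (B_2). Hence the type is B_2.

B_2 (so(5))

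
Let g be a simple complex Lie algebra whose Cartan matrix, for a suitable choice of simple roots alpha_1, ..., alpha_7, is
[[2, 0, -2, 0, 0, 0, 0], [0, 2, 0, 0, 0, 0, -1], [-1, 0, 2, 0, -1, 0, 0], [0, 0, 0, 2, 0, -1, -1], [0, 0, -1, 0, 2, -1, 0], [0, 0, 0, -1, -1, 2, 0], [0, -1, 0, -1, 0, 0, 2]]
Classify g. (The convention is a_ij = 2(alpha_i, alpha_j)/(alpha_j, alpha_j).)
The matrix has rank 7 with 2's on the diagonal. Reading the off-diagonal entries as Dynkin edges (a single edge where a_ij = a_ji = -1; a double or triple edge where a_ij * a_ji = 2 or 3), the diagram is a chain of 7 nodes with a double edge at one end; the terminal node there is the unique long simple root (C_7). One simple-root ordering that puts it in standard form is (alpha_2, alpha_7, alpha_4, alpha_6, alpha_5, alpha_3, alpha_1). So the algebra is type C_7, i.e. sp(14).

C7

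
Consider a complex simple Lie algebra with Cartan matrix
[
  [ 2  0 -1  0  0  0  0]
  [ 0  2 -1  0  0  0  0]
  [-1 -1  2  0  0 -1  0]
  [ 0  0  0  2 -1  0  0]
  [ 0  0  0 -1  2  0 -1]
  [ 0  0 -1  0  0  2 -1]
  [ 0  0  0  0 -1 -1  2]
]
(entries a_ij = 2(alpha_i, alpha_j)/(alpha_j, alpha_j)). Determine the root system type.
D7

The matrix has rank 7 with 2's on the diagonal. Reading the off-diagonal entries as Dynkin edges (a single edge where a_ij = a_ji = -1; a double or triple edge where a_ij * a_ji = 2 or 3), the diagram is a chain of 5 nodes with a fork of two nodes at one end (D_7). One simple-root ordering that puts it in standard form is (alpha_4, alpha_5, alpha_7, alpha_6, alpha_3, alpha_1, alpha_2). So the algebra is type D_7, i.e. so(14).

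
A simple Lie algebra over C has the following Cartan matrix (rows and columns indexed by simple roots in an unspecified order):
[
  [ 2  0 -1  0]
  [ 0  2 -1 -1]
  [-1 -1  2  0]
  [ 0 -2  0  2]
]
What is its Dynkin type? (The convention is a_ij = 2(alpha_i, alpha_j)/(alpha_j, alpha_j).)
The matrix has rank 4 with 2's on the diagonal. Reading the off-diagonal entries as Dynkin edges (a single edge where a_ij = a_ji = -1; a double or triple edge where a_ij * a_ji = 2 or 3), the diagram is a chain of 4 nodes with a double edge at one end; the terminal node there is the unique long simple root (C_4). One simple-root ordering that puts it in standard form is (alpha_1, alpha_3, alpha_2, alpha_4). So the algebra is type C_4, i.e. sp(8).

C4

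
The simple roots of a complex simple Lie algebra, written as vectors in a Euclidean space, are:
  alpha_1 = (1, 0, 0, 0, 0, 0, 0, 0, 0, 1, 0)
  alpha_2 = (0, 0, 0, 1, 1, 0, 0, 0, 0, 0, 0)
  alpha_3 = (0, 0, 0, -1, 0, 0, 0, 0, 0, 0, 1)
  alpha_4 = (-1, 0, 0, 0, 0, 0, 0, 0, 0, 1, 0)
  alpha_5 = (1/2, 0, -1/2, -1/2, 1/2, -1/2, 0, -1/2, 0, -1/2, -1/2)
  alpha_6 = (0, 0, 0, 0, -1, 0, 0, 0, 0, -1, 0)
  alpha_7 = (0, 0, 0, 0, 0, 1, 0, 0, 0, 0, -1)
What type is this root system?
E_7

Compute the Cartan integers a_ij = 2(alpha_i, alpha_j)/(alpha_j, alpha_j); the resulting 7x7 Cartan matrix is
[[2, 0, 0, 0, 0, -1, 0], [0, 2, -1, 0, 0, -1, 0], [0, -1, 2, 0, 0, 0, -1], [0, 0, 0, 2, -1, -1, 0], [0, 0, 0, -1, 2, 0, 0], [-1, -1, 0, -1, 0, 2, 0], [0, 0, -1, 0, 0, 0, 2]].
All simple roots have the same length, so the diagram is simply laced. The associated Dynkin diagram is a chain of 6 nodes with one extra node attached to the third node from one end (E_7), so the type is E_7.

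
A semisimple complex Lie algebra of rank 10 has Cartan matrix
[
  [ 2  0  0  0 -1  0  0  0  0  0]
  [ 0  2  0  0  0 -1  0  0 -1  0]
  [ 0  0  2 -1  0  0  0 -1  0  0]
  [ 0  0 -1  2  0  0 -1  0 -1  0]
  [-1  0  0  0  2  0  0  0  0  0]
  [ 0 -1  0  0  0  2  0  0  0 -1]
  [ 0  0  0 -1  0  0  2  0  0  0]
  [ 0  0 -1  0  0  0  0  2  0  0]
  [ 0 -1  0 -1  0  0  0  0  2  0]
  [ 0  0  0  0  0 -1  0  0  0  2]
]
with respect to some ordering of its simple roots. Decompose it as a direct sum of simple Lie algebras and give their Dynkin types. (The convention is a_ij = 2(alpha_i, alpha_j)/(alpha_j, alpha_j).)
The diagram associated to this matrix has two connected components: the simple roots {alpha_1, alpha_5} form a chain of 2 nodes with single edges (A_2), and {alpha_2, alpha_3, alpha_4, alpha_6, alpha_7, alpha_8, alpha_9, alpha_10} form a chain of 7 nodes with one extra node attached to the third node from one end (E_8). A semisimple Lie algebra decomposes uniquely as the direct sum of simple ideals, one per connected component of its Dynkin diagram, so g ≅ A_2 ⊕ E_8 (dimension 8 + 248 = 256).

A2 ⊕ E8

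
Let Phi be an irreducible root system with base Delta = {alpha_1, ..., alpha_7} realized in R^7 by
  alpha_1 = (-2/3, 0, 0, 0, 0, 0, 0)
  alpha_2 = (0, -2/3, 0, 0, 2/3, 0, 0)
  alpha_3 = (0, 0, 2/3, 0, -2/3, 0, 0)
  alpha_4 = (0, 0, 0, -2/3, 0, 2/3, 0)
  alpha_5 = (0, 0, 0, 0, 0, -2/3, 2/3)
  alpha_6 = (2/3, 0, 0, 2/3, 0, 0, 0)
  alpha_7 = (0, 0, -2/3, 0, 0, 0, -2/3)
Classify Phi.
type B_7

Compute the Cartan integers a_ij = 2(alpha_i, alpha_j)/(alpha_j, alpha_j); the resulting 7x7 Cartan matrix is
[[2, 0, 0, 0, 0, -1, 0], [0, 2, -1, 0, 0, 0, 0], [0, -1, 2, 0, 0, 0, -1], [0, 0, 0, 2, -1, -1, 0], [0, 0, 0, -1, 2, 0, -1], [-2, 0, 0, -1, 0, 2, 0], [0, 0, -1, 0, -1, 0, 2]].
The roots have two lengths (squared-length ratio 2:1); the short ones are alpha_{1}. The associated Dynkin diagram is a chain of 7 nodes with a double edge at one end; the terminal node there is the unique short simple root (B_7), so the type is B_7 (the algebra so(15)).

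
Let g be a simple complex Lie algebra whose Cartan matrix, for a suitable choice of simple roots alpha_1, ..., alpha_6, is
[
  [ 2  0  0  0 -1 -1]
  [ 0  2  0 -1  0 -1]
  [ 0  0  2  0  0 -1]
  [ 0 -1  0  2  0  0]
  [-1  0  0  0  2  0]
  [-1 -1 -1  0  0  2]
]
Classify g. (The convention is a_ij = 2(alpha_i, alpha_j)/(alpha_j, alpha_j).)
The matrix has rank 6 with 2's on the diagonal. Reading the off-diagonal entries as Dynkin edges (a single edge where a_ij = a_ji = -1; a double or triple edge where a_ij * a_ji = 2 or 3), the diagram is a chain of 5 nodes with one extra node attached to the third node from one end (E_6). One simple-root ordering that puts it in standard form is (alpha_5, alpha_3, alpha_1, alpha_6, alpha_2, alpha_4). So the algebra is type E_6.

E_6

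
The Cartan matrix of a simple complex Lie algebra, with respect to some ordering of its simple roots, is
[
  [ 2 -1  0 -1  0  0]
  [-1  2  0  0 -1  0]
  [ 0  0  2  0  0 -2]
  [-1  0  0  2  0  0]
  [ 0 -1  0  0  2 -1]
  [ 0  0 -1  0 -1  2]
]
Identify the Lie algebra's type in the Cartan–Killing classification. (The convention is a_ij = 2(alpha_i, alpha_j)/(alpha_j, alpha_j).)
type C_6

The matrix has rank 6 with 2's on the diagonal. Reading the off-diagonal entries as Dynkin edges (a single edge where a_ij = a_ji = -1; a double or triple edge where a_ij * a_ji = 2 or 3), the diagram is a chain of 6 nodes with a double edge at one end; the terminal node there is the unique long simple root (C_6). One simple-root ordering that puts it in standard form is (alpha_4, alpha_1, alpha_2, alpha_5, alpha_6, alpha_3). So the algebra is type C_6, i.e. sp(12).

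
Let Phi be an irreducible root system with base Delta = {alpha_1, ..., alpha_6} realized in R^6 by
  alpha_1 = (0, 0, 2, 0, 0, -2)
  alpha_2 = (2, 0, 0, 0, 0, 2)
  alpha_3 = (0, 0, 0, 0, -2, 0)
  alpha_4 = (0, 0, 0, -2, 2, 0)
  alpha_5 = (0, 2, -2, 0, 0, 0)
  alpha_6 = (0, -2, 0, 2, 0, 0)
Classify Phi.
Compute the Cartan integers a_ij = 2(alpha_i, alpha_j)/(alpha_j, alpha_j); the resulting 6x6 Cartan matrix is
[[2, -1, 0, 0, -1, 0], [-1, 2, 0, 0, 0, 0], [0, 0, 2, -1, 0, 0], [0, 0, -2, 2, 0, -1], [-1, 0, 0, 0, 2, -1], [0, 0, 0, -1, -1, 2]].
The roots have two lengths (squared-length ratio 2:1); the short ones are alpha_{3}. The associated Dynkin diagram is a chain of 6 nodes with a double edge at one end; the terminal node there is the unique short simple root (B_6), so the type is B_6 (the algebra so(13)).

B6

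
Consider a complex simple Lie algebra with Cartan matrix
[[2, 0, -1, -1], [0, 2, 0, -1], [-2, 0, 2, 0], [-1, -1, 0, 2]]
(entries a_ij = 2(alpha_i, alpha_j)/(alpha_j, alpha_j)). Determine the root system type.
C_4

The matrix has rank 4 with 2's on the diagonal. Reading the off-diagonal entries as Dynkin edges (a single edge where a_ij = a_ji = -1; a double or triple edge where a_ij * a_ji = 2 or 3), the diagram is a chain of 4 nodes with a double edge at one end; the terminal node there is the unique long simple root (C_4). One simple-root ordering that puts it in standard form is (alpha_2, alpha_4, alpha_1, alpha_3). So the algebra is type C_4, i.e. sp(8).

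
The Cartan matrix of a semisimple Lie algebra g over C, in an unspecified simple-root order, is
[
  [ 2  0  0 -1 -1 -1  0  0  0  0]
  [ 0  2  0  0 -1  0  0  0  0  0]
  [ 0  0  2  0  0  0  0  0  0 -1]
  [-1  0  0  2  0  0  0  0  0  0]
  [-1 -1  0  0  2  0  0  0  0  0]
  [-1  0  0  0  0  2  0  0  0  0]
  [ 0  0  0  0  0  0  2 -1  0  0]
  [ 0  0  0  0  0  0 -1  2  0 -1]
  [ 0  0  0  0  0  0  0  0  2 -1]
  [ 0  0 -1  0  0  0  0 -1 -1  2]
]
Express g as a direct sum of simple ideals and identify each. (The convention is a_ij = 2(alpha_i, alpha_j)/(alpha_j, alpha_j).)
type D_5 ⊕ type D_5

The diagram associated to this matrix has two connected components: the simple roots {alpha_1, alpha_2, alpha_4, alpha_5, alpha_6} form a chain of 3 nodes with a fork of two nodes at one end (D_5), and {alpha_3, alpha_7, alpha_8, alpha_9, alpha_10} form a chain of 3 nodes with a fork of two nodes at one end (D_5). A semisimple Lie algebra decomposes uniquely as the direct sum of simple ideals, one per connected component of its Dynkin diagram, so g ≅ D_5 ⊕ D_5 (dimension 45 + 45 = 90).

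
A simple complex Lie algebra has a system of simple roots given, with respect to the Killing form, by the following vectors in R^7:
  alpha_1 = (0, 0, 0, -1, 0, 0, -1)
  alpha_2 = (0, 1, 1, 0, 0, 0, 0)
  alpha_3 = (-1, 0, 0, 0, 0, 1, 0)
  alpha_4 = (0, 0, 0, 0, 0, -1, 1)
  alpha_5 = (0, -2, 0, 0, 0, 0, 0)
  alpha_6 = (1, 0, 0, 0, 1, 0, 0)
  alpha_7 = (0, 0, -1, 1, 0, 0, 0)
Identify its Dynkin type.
C7

Compute the Cartan integers a_ij = 2(alpha_i, alpha_j)/(alpha_j, alpha_j); the resulting 7x7 Cartan matrix is
[[2, 0, 0, -1, 0, 0, -1], [0, 2, 0, 0, -1, 0, -1], [0, 0, 2, -1, 0, -1, 0], [-1, 0, -1, 2, 0, 0, 0], [0, -2, 0, 0, 2, 0, 0], [0, 0, -1, 0, 0, 2, 0], [-1, -1, 0, 0, 0, 0, 2]].
The roots have two lengths (squared-length ratio 2:1); the short ones are alpha_{1,2,3,4,6,7}. The associated Dynkin diagram is a chain of 7 nodes with a double edge at one end; the terminal node there is the unique long simple root (C_7), so the type is C_7 (the algebra sp(14)).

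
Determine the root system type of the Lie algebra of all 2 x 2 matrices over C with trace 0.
A_1

This is sl(2), which has dimension 2^2 - 1 = 3 and rank 2 - 1 = 1 (a Cartan subalgebra is the diagonal traceless matrices). In the classification of classical Lie algebras, the special linear algebra sl(n+1) has type A_n; here n = 1, so the Dynkin diagram is a chain of 1 nodes with single edges (A_1). Hence the type is A_1.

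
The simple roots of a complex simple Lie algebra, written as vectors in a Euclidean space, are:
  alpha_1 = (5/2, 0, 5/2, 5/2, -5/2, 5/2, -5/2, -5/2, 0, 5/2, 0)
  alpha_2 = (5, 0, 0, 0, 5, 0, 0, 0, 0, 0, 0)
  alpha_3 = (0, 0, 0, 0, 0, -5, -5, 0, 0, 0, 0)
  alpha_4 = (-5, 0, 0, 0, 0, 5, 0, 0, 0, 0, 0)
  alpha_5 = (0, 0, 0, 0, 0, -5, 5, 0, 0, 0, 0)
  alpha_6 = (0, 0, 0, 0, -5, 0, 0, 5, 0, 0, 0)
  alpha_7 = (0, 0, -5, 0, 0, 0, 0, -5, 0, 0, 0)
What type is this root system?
E_7

Compute the Cartan integers a_ij = 2(alpha_i, alpha_j)/(alpha_j, alpha_j); the resulting 7x7 Cartan matrix is
[[2, 0, 0, 0, -1, 0, 0], [0, 2, 0, -1, 0, -1, 0], [0, 0, 2, -1, 0, 0, 0], [0, -1, -1, 2, -1, 0, 0], [-1, 0, 0, -1, 2, 0, 0], [0, -1, 0, 0, 0, 2, -1], [0, 0, 0, 0, 0, -1, 2]].
All simple roots have the same length, so the diagram is simply laced. The associated Dynkin diagram is a chain of 6 nodes with one extra node attached to the third node from one end (E_7), so the type is E_7.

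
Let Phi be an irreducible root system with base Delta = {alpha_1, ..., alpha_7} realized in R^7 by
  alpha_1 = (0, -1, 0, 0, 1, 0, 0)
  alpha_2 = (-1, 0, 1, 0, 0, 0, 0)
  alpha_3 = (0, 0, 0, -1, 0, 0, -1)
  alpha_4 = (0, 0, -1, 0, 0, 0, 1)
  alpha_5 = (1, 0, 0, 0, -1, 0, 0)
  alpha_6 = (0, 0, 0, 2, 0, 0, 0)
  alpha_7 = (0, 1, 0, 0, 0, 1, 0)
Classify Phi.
Compute the Cartan integers a_ij = 2(alpha_i, alpha_j)/(alpha_j, alpha_j); the resulting 7x7 Cartan matrix is
[[2, 0, 0, 0, -1, 0, -1], [0, 2, 0, -1, -1, 0, 0], [0, 0, 2, -1, 0, -1, 0], [0, -1, -1, 2, 0, 0, 0], [-1, -1, 0, 0, 2, 0, 0], [0, 0, -2, 0, 0, 2, 0], [-1, 0, 0, 0, 0, 0, 2]].
The roots have two lengths (squared-length ratio 2:1); the short ones are alpha_{1,2,3,4,5,7}. The associated Dynkin diagram is a chain of 7 nodes with a double edge at one end; the terminal node there is the unique long simple root (C_7), so the type is C_7 (the algebra sp(14)).

C_7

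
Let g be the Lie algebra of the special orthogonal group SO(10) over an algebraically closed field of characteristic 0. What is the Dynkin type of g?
This is so(10) with 10 even, which has dimension 10(10-1)/2 = 45 and rank 10/2 = 5. In the classification of classical Lie algebras, the orthogonal algebra so(2n) in an even number of variables has type D_n; here n = 5, so the Dynkin diagram is a chain of 3 nodes with a fork of two nodes at one end (D_5). Hence the type is D_5.

D_5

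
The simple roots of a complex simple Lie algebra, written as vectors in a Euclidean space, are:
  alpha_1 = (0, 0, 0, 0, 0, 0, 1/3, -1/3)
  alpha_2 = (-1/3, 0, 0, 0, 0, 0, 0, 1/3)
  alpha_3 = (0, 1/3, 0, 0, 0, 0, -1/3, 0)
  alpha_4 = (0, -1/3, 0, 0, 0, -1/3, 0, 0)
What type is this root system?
A4

Compute the Cartan integers a_ij = 2(alpha_i, alpha_j)/(alpha_j, alpha_j); the resulting 4x4 Cartan matrix is
[[2, -1, -1, 0], [-1, 2, 0, 0], [-1, 0, 2, -1], [0, 0, -1, 2]].
All simple roots have the same length, so the diagram is simply laced. The associated Dynkin diagram is a chain of 4 nodes with single edges (A_4), so the type is A_4 (the algebra sl(5)).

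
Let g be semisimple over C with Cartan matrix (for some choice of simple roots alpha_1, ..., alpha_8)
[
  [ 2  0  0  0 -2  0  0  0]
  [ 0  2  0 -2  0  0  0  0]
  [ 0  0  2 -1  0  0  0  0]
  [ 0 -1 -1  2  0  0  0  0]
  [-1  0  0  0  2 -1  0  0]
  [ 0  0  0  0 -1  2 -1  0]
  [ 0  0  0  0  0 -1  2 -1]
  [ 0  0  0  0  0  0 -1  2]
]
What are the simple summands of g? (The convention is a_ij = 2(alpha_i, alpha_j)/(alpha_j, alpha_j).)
The diagram associated to this matrix has two connected components: the simple roots {alpha_2, alpha_3, alpha_4} form a chain of 3 nodes with a double edge at one end; the terminal node there is the unique long simple root (C_3), and {alpha_1, alpha_5, alpha_6, alpha_7, alpha_8} form a chain of 5 nodes with a double edge at one end; the terminal node there is the unique long simple root (C_5). A semisimple Lie algebra decomposes uniquely as the direct sum of simple ideals, one per connected component of its Dynkin diagram, so g ≅ C_3 ⊕ C_5 (dimension 21 + 55 = 76).

C3 + C5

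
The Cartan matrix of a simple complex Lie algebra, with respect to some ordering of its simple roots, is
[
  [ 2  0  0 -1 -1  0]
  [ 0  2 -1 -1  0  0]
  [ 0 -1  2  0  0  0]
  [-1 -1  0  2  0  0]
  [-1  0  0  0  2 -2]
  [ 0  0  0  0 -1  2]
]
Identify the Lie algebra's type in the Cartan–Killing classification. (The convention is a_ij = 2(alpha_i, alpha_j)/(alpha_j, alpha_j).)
B6

The matrix has rank 6 with 2's on the diagonal. Reading the off-diagonal entries as Dynkin edges (a single edge where a_ij = a_ji = -1; a double or triple edge where a_ij * a_ji = 2 or 3), the diagram is a chain of 6 nodes with a double edge at one end; the terminal node there is the unique short simple root (B_6). One simple-root ordering that puts it in standard form is (alpha_3, alpha_2, alpha_4, alpha_1, alpha_5, alpha_6). So the algebra is type B_6, i.e. so(13).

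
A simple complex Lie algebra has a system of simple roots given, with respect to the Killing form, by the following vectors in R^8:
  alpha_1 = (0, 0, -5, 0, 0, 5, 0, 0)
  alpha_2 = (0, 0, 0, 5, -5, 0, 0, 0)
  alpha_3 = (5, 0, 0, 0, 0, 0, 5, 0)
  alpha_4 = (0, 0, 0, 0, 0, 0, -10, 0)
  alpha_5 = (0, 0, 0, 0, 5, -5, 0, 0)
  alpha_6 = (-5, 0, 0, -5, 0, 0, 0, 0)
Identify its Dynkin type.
type C_6

Compute the Cartan integers a_ij = 2(alpha_i, alpha_j)/(alpha_j, alpha_j); the resulting 6x6 Cartan matrix is
[[2, 0, 0, 0, -1, 0], [0, 2, 0, 0, -1, -1], [0, 0, 2, -1, 0, -1], [0, 0, -2, 2, 0, 0], [-1, -1, 0, 0, 2, 0], [0, -1, -1, 0, 0, 2]].
The roots have two lengths (squared-length ratio 2:1); the short ones are alpha_{1,2,3,5,6}. The associated Dynkin diagram is a chain of 6 nodes with a double edge at one end; the terminal node there is the unique long simple root (C_6), so the type is C_6 (the algebra sp(12)).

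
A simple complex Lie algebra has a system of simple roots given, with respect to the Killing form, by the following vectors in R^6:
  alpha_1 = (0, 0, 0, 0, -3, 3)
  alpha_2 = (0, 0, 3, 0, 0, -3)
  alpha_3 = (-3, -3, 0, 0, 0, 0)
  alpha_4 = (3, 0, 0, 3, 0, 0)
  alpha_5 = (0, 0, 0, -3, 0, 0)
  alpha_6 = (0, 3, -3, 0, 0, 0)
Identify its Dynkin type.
B6

Compute the Cartan integers a_ij = 2(alpha_i, alpha_j)/(alpha_j, alpha_j); the resulting 6x6 Cartan matrix is
[[2, -1, 0, 0, 0, 0], [-1, 2, 0, 0, 0, -1], [0, 0, 2, -1, 0, -1], [0, 0, -1, 2, -2, 0], [0, 0, 0, -1, 2, 0], [0, -1, -1, 0, 0, 2]].
The roots have two lengths (squared-length ratio 2:1); the short ones are alpha_{5}. The associated Dynkin diagram is a chain of 6 nodes with a double edge at one end; the terminal node there is the unique short simple root (B_6), so the type is B_6 (the algebra so(13)).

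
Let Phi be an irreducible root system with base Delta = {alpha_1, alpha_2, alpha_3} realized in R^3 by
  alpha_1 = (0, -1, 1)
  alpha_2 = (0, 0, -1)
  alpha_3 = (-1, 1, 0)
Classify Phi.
type B_3

Compute the Cartan integers a_ij = 2(alpha_i, alpha_j)/(alpha_j, alpha_j); the resulting 3x3 Cartan matrix is
[[2, -2, -1], [-1, 2, 0], [-1, 0, 2]].
The roots have two lengths (squared-length ratio 2:1); the short ones are alpha_{2}. The associated Dynkin diagram is a chain of 3 nodes with a double edge at one end; the terminal node there is the unique short simple root (B_3), so the type is B_3 (the algebra so(7)).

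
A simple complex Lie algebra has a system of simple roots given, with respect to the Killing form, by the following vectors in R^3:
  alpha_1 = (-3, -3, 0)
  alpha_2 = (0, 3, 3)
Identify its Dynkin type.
A_2

Compute the Cartan integers a_ij = 2(alpha_i, alpha_j)/(alpha_j, alpha_j); the resulting 2x2 Cartan matrix is
[[2, -1], [-1, 2]].
All simple roots have the same length, so the diagram is simply laced. The associated Dynkin diagram is a chain of 2 nodes with single edges (A_2), so the type is A_2 (the algebra sl(3)).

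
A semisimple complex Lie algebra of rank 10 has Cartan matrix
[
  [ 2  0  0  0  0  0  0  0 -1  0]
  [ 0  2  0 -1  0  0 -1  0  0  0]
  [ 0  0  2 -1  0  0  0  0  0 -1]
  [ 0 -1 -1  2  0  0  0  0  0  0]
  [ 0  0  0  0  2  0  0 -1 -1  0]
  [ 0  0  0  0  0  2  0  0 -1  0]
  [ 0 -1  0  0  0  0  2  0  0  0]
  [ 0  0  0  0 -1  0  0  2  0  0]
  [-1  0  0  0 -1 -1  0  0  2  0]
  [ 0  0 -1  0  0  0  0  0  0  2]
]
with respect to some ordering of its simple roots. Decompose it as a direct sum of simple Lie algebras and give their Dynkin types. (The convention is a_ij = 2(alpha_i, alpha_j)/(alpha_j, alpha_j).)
A_5 (sl(6)) + D_5 (so(10))

The diagram associated to this matrix has two connected components: the simple roots {alpha_2, alpha_3, alpha_4, alpha_7, alpha_10} form a chain of 5 nodes with single edges (A_5), and {alpha_1, alpha_5, alpha_6, alpha_8, alpha_9} form a chain of 3 nodes with a fork of two nodes at one end (D_5). A semisimple Lie algebra decomposes uniquely as the direct sum of simple ideals, one per connected component of its Dynkin diagram, so g ≅ A_5 ⊕ D_5 (dimension 35 + 45 = 80).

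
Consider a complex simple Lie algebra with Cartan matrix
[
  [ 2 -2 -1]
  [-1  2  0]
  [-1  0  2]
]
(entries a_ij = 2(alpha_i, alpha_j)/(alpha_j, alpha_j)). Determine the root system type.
type B_3

The matrix has rank 3 with 2's on the diagonal. Reading the off-diagonal entries as Dynkin edges (a single edge where a_ij = a_ji = -1; a double or triple edge where a_ij * a_ji = 2 or 3), the diagram is a chain of 3 nodes with a double edge at one end; the terminal node there is the unique short simple root (B_3). One simple-root ordering that puts it in standard form is (alpha_3, alpha_1, alpha_2). So the algebra is type B_3, i.e. so(7).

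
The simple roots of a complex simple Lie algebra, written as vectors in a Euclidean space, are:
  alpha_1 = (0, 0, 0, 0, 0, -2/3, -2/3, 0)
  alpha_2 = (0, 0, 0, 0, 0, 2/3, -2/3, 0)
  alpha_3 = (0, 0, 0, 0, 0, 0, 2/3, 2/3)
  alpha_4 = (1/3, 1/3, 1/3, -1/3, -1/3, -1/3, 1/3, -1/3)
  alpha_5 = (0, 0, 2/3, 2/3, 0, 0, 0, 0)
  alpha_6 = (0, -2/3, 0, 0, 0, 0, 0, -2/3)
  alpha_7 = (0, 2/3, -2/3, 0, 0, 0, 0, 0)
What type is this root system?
type E_7

Compute the Cartan integers a_ij = 2(alpha_i, alpha_j)/(alpha_j, alpha_j); the resulting 7x7 Cartan matrix is
[[2, 0, -1, 0, 0, 0, 0], [0, 2, -1, -1, 0, 0, 0], [-1, -1, 2, 0, 0, -1, 0], [0, -1, 0, 2, 0, 0, 0], [0, 0, 0, 0, 2, 0, -1], [0, 0, -1, 0, 0, 2, -1], [0, 0, 0, 0, -1, -1, 2]].
All simple roots have the same length, so the diagram is simply laced. The associated Dynkin diagram is a chain of 6 nodes with one extra node attached to the third node from one end (E_7), so the type is E_7.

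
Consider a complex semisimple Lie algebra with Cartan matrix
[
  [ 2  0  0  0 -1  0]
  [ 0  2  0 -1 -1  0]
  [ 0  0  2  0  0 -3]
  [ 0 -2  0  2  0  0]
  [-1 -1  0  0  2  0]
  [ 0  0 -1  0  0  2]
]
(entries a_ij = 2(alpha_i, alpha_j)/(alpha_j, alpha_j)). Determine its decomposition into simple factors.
C_4 (sp(8)) ⊕ G_2

The diagram associated to this matrix has two connected components: the simple roots {alpha_1, alpha_2, alpha_4, alpha_5} form a chain of 4 nodes with a double edge at one end; the terminal node there is the unique long simple root (C_4), and {alpha_3, alpha_6} form two nodes joined by a triple edge (G_2). A semisimple Lie algebra decomposes uniquely as the direct sum of simple ideals, one per connected component of its Dynkin diagram, so g ≅ C_4 ⊕ G_2 (dimension 36 + 14 = 50).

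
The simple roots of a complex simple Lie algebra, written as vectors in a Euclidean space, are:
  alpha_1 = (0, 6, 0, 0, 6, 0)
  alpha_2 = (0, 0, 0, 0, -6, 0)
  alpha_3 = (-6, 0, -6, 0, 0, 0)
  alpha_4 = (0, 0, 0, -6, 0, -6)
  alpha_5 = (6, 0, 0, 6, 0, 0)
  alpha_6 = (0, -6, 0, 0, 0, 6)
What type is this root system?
Compute the Cartan integers a_ij = 2(alpha_i, alpha_j)/(alpha_j, alpha_j); the resulting 6x6 Cartan matrix is
[[2, -2, 0, 0, 0, -1], [-1, 2, 0, 0, 0, 0], [0, 0, 2, 0, -1, 0], [0, 0, 0, 2, -1, -1], [0, 0, -1, -1, 2, 0], [-1, 0, 0, -1, 0, 2]].
The roots have two lengths (squared-length ratio 2:1); the short ones are alpha_{2}. The associated Dynkin diagram is a chain of 6 nodes with a double edge at one end; the terminal node there is the unique short simple root (B_6), so the type is B_6 (the algebra so(13)).

type B_6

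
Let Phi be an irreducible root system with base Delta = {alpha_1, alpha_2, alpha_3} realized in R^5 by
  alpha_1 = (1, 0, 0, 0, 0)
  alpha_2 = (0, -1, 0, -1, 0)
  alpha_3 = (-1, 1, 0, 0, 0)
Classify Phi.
B_3

Compute the Cartan integers a_ij = 2(alpha_i, alpha_j)/(alpha_j, alpha_j); the resulting 3x3 Cartan matrix is
[[2, 0, -1], [0, 2, -1], [-2, -1, 2]].
The roots have two lengths (squared-length ratio 2:1); the short ones are alpha_{1}. The associated Dynkin diagram is a chain of 3 nodes with a double edge at one end; the terminal node there is the unique short simple root (B_3), so the type is B_3 (the algebra so(7)).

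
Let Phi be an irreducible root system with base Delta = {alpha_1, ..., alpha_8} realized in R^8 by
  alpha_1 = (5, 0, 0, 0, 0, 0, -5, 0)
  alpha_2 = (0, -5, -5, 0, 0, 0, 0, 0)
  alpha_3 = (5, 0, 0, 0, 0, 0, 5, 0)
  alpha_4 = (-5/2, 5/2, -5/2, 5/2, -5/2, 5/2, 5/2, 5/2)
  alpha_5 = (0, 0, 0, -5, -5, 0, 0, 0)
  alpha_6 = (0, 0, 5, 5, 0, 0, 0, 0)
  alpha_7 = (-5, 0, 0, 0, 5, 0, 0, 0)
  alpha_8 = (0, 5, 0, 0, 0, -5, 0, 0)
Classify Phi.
E8

Compute the Cartan integers a_ij = 2(alpha_i, alpha_j)/(alpha_j, alpha_j); the resulting 8x8 Cartan matrix is
[[2, 0, 0, -1, 0, 0, -1, 0], [0, 2, 0, 0, 0, -1, 0, -1], [0, 0, 2, 0, 0, 0, -1, 0], [-1, 0, 0, 2, 0, 0, 0, 0], [0, 0, 0, 0, 2, -1, -1, 0], [0, -1, 0, 0, -1, 2, 0, 0], [-1, 0, -1, 0, -1, 0, 2, 0], [0, -1, 0, 0, 0, 0, 0, 2]].
All simple roots have the same length, so the diagram is simply laced. The associated Dynkin diagram is a chain of 7 nodes with one extra node attached to the third node from one end (E_8), so the type is E_8.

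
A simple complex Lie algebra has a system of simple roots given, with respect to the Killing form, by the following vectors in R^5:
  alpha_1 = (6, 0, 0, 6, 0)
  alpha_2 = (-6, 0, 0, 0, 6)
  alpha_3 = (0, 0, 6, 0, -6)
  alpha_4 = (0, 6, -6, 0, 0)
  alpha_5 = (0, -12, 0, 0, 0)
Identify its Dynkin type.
type C_5

Compute the Cartan integers a_ij = 2(alpha_i, alpha_j)/(alpha_j, alpha_j); the resulting 5x5 Cartan matrix is
[[2, -1, 0, 0, 0], [-1, 2, -1, 0, 0], [0, -1, 2, -1, 0], [0, 0, -1, 2, -1], [0, 0, 0, -2, 2]].
The roots have two lengths (squared-length ratio 2:1); the short ones are alpha_{1,2,3,4}. The associated Dynkin diagram is a chain of 5 nodes with a double edge at one end; the terminal node there is the unique long simple root (C_5), so the type is C_5 (the algebra sp(10)).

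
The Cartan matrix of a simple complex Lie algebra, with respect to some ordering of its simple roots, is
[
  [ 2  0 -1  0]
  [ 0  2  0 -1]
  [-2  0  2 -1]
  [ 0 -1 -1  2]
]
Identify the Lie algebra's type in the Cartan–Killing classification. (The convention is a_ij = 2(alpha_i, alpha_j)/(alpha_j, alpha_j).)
B_4 (so(9))

The matrix has rank 4 with 2's on the diagonal. Reading the off-diagonal entries as Dynkin edges (a single edge where a_ij = a_ji = -1; a double or triple edge where a_ij * a_ji = 2 or 3), the diagram is a chain of 4 nodes with a double edge at one end; the terminal node there is the unique short simple root (B_4). One simple-root ordering that puts it in standard form is (alpha_2, alpha_4, alpha_3, alpha_1). So the algebra is type B_4, i.e. so(9).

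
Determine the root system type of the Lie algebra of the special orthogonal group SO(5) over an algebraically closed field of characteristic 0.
This is so(5) with 5 odd, which has dimension 5(5-1)/2 = 10 and rank (5-1)/2 = 2. In the classification of classical Lie algebras, the orthogonal algebra so(2n+1) in an odd number of variables has type B_n; here n = 2, so the Dynkin diagram is a chain of 2 nodes with a double edge at one end; the terminal node there is the unique short simple root (B_2). Hence the type is B_2.

type B_2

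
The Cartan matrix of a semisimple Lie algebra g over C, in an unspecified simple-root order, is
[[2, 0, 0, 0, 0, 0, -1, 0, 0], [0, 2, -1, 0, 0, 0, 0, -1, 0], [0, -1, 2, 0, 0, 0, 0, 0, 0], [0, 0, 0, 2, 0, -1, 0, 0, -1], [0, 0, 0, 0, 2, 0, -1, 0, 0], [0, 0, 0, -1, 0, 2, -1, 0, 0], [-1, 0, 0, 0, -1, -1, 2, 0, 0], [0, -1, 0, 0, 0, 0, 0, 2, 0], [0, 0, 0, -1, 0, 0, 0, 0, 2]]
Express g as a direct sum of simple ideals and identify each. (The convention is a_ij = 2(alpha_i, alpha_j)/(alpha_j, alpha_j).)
A_3 + D_6

The diagram associated to this matrix has two connected components: the simple roots {alpha_2, alpha_3, alpha_8} form a chain of 3 nodes with single edges (A_3), and {alpha_1, alpha_4, alpha_5, alpha_6, alpha_7, alpha_9} form a chain of 4 nodes with a fork of two nodes at one end (D_6). A semisimple Lie algebra decomposes uniquely as the direct sum of simple ideals, one per connected component of its Dynkin diagram, so g ≅ A_3 ⊕ D_6 (dimension 15 + 66 = 81).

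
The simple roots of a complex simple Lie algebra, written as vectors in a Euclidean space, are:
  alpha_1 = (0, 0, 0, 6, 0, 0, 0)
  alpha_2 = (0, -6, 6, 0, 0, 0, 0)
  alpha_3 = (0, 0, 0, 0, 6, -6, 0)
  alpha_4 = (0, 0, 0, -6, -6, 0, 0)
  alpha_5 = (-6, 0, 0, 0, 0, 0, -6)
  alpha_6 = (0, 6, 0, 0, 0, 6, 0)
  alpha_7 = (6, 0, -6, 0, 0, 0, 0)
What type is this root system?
Compute the Cartan integers a_ij = 2(alpha_i, alpha_j)/(alpha_j, alpha_j); the resulting 7x7 Cartan matrix is
[[2, 0, 0, -1, 0, 0, 0], [0, 2, 0, 0, 0, -1, -1], [0, 0, 2, -1, 0, -1, 0], [-2, 0, -1, 2, 0, 0, 0], [0, 0, 0, 0, 2, 0, -1], [0, -1, -1, 0, 0, 2, 0], [0, -1, 0, 0, -1, 0, 2]].
The roots have two lengths (squared-length ratio 2:1); the short ones are alpha_{1}. The associated Dynkin diagram is a chain of 7 nodes with a double edge at one end; the terminal node there is the unique short simple root (B_7), so the type is B_7 (the algebra so(15)).

B_7 (so(15))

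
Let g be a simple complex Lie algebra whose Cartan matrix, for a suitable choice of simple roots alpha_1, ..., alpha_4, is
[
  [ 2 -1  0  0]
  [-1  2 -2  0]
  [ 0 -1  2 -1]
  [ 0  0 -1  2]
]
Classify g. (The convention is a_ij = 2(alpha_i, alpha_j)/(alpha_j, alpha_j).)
F_4

The matrix has rank 4 with 2's on the diagonal. Reading the off-diagonal entries as Dynkin edges (a single edge where a_ij = a_ji = -1; a double or triple edge where a_ij * a_ji = 2 or 3), the diagram is a chain of 4 nodes with a double edge between the middle two (F_4). One simple-root ordering that puts it in standard form is (alpha_1, alpha_2, alpha_3, alpha_4). So the algebra is type F_4.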